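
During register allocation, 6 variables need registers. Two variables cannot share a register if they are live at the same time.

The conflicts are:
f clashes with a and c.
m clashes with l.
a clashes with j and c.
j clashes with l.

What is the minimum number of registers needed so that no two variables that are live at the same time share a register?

f, a, c are mutually in conflict, so at least 3 registers are needed.
A valid assignment using 3 registers: f=3, m=2, a=1, j=2, l=1, c=2. Each listed conflict is separated.

3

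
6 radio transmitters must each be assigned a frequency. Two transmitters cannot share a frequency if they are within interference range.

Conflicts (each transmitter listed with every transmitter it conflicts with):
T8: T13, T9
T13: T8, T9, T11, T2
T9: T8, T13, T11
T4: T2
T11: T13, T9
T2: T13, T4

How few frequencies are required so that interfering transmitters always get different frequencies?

3

T13, T9, T11 pairwise conflict, so at least 3 frequencies are needed.
A valid assignment using 3 frequencies: T8=3, T13=1, T9=2, T4=1, T11=3, T2=2. Each listed conflict is separated.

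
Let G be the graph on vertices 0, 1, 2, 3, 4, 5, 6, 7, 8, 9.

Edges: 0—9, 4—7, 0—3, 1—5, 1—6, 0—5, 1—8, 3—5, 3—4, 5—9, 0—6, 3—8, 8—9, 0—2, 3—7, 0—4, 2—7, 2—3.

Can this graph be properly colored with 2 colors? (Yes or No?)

No

0, 3, 5 are mutually adjacent, so at least 3 colors are needed.
So 2 colors are not enough.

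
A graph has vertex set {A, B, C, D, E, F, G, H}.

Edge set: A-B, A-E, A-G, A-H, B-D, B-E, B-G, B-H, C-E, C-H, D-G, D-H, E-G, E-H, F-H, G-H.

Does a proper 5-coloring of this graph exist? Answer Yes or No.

Yes

The chromatic number is 5. A, B, E, G, H form a clique, so at least 5 colors are needed.
5 colors suffice: color 1 → {H}; color 2 → {B, C, F}; color 3 → {G}; color 4 → {D, E}; color 5 → {A}.
That is already a proper 5-coloring.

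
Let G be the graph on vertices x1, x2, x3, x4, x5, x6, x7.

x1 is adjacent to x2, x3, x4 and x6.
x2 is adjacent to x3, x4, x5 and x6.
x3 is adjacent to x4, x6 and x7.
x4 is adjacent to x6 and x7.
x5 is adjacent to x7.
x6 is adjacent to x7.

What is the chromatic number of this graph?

5

x1, x2, x3, x4, x6 are mutually adjacent (a clique of size 5), so at least 5 colors are needed.
A valid assignment using 5 colors: x1=5, x2=2, x3=4, x4=1, x5=1, x6=3, x7=2. No two adjacent vertices share a color.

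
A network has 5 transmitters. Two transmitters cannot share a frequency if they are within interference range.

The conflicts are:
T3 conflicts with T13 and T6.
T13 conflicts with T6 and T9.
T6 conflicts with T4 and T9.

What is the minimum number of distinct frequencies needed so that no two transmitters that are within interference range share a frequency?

3

T13, T6, T9 are mutually in conflict, so at least 3 frequencies are needed.
A valid assignment using 3 frequencies: T3=3, T13=2, T6=1, T4=2, T9=3. No two conflicting transmitters share a frequency.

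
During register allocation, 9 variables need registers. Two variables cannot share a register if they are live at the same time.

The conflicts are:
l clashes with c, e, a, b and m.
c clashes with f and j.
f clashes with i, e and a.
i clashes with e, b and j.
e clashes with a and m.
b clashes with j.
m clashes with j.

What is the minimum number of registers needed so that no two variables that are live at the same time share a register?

3

l, e, m all conflict with each other, so at least 3 registers are needed.
Using 3 registers: l=1, c=2, f=1, i=3, e=2, a=3, b=2, m=3, j=1. Every pair that conflicts lands in different registers.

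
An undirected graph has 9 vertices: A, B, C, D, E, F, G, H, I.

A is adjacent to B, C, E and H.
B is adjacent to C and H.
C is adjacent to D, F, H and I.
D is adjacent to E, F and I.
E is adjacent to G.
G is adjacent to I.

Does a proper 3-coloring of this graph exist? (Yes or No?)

No

A, B, C, H are pairwise adjacent (a clique of size 4), so at least 4 colors are needed.
So 3 colors are not enough.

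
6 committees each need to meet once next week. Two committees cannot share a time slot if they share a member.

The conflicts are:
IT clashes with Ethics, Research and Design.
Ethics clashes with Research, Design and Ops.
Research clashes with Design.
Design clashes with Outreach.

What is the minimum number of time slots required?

IT, Ethics, Research, Design pairwise conflict, so at least 4 time slots are needed.
4 time slots suffice: time slot 1 → {Design, Ops}; time slot 2 → {Ethics, Outreach}; time slot 3 → {Research}; time slot 4 → {IT}. Each listed conflict is separated.

4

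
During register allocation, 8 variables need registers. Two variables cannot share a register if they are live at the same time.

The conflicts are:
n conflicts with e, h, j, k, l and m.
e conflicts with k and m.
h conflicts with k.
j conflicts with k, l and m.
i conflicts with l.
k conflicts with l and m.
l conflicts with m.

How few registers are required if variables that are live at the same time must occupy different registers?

n, j, k, l, m all conflict with each other, so at least 5 registers are needed.
5 registers suffice: register 1 → {n, i}; register 2 → {k}; register 3 → {e, h, l}; register 4 → {m}; register 5 → {j}. Every pair that conflicts lands in different registers.

5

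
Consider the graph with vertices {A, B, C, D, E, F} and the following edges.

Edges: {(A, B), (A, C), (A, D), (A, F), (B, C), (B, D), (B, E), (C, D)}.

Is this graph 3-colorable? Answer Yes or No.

A, B, C, D form a clique, so at least 4 colors are needed.
So 3 colors are not enough.

No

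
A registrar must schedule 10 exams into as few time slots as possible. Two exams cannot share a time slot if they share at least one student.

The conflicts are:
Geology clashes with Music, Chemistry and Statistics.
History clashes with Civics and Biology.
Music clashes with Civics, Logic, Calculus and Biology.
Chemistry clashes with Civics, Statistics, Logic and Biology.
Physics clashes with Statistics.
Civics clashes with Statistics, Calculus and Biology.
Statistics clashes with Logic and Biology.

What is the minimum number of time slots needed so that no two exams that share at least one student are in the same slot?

Chemistry, Civics, Statistics, Biology all conflict with each other, so at least 4 time slots are needed.
Using 4 time slots: Geology=2, History=1, Music=1, Chemistry=4, Physics=2, Civics=2, Statistics=1, Logic=2, Calculus=3, Biology=3. Every pair that conflicts lands in different time slots.

4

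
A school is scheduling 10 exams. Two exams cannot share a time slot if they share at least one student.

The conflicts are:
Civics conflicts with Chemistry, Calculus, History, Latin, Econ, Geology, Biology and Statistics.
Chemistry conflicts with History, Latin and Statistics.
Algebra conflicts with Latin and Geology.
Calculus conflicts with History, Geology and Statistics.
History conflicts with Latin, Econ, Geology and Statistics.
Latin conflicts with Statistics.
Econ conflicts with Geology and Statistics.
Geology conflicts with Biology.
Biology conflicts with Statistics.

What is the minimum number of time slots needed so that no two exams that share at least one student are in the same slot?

Civics, Chemistry, History, Latin, Statistics are mutually in conflict, so at least 5 time slots are needed.
A valid assignment using 5 time slots: Civics=1, Chemistry=5, Algebra=1, Calculus=4, History=2, Latin=4, Econ=4, Geology=3, Biology=2, Statistics=3. Every pair that conflicts lands in different time slots.

5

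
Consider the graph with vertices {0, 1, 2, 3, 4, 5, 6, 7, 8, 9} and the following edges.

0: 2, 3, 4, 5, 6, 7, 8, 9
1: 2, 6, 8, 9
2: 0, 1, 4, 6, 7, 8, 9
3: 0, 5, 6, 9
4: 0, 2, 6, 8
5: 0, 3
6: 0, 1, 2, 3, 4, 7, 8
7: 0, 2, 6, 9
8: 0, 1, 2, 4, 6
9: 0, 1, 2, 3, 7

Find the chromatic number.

5

0, 2, 4, 6, 8 form a clique, so at least 5 colors are needed.
A valid assignment using 5 colors: 0=red, 1=red, 2=green, 3=green, 4=purple, 5=blue, 6=blue, 7=yellow, 8=yellow, 9=blue. No two adjacent vertices share a color.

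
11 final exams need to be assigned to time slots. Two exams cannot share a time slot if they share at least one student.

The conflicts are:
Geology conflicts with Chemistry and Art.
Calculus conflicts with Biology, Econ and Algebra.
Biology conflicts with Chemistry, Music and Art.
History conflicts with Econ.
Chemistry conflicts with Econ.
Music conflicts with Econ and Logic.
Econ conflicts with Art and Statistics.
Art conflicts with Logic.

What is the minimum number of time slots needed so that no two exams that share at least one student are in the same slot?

Music and Logic conflict, so at least 2 time slots are needed.
2 time slots suffice: time slot 1 → {Geology, Biology, Econ, Logic, Algebra}; time slot 2 → {Calculus, History, Chemistry, Music, Art, Statistics}. Each listed conflict is separated.

2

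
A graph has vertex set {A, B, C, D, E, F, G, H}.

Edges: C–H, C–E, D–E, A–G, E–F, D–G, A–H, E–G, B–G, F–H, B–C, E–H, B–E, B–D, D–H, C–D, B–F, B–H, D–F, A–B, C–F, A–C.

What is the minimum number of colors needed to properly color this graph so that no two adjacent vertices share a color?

6

B, C, D, E, F, H are pairwise adjacent (a clique of size 6), so at least 6 colors are needed.
A valid assignment using 6 colors: A=3, B=1, C=2, D=3, E=5, F=6, G=2, H=4. Each edge has distinct colors on its endpoints.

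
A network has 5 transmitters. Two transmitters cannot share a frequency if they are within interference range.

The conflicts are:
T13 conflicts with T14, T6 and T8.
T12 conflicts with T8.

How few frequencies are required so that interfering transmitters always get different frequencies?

2

T13 and T8 conflict, so at least 2 frequencies are needed.
2 frequencies suffice: T13=1, T14=2, T12=1, T6=2, T8=2. No two conflicting transmitters share a frequency.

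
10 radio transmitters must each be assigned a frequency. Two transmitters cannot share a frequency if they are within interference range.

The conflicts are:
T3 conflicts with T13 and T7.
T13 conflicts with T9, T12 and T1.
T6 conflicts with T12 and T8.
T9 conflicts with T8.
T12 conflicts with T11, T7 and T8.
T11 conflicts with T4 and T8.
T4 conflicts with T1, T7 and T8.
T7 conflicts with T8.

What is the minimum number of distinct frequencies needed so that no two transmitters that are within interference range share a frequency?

T6, T12, T8 all conflict with each other, so at least 3 frequencies are needed.
3 frequencies suffice: frequency 1 → {T13, T8}; frequency 2 → {T3, T9, T12, T4}; frequency 3 → {T6, T11, T1, T7}. Each listed conflict is separated.

3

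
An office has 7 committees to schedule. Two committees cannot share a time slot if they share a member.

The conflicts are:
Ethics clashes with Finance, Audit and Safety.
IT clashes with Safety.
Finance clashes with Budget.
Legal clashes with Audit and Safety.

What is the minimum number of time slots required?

2

Ethics and Finance conflict, so at least 2 time slots are needed.
2 time slots suffice: time slot 1 → {Ethics, IT, Legal, Budget}; time slot 2 → {Finance, Audit, Safety}. No two conflicting committees share a time slot.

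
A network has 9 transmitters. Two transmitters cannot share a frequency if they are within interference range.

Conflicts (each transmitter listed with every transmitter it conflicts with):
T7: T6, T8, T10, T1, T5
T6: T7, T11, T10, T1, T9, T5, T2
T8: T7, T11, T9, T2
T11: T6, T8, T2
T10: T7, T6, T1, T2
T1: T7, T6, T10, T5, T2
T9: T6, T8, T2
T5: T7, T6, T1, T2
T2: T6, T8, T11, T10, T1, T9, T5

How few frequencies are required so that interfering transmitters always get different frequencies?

T6, T1, T5, T2 pairwise conflict, so at least 4 frequencies are needed.
A valid assignment using 4 frequencies: T7=1, T6=2, T8=2, T11=3, T10=4, T1=3, T9=3, T5=4, T2=1. No two conflicting transmitters share a frequency.

4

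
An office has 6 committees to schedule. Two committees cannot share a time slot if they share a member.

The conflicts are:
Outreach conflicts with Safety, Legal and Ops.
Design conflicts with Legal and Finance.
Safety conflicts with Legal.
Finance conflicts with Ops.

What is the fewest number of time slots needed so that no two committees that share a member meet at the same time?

3

Outreach, Safety, Legal pairwise conflict, so at least 3 time slots are needed.
A valid assignment using 3 time slots: Outreach=2, Design=3, Safety=3, Legal=1, Finance=2, Ops=1. Each listed conflict is separated.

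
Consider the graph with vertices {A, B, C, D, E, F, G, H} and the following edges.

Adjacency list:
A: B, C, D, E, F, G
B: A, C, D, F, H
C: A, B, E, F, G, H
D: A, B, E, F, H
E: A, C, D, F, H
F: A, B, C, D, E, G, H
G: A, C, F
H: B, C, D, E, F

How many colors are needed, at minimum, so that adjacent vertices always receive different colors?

4

D, E, F, H form a clique, so at least 4 colors are needed.
4 colors suffice: color 1 → {F}; color 2 → {C, D}; color 3 → {A, H}; color 4 → {B, E, G}. No two adjacent vertices share a color.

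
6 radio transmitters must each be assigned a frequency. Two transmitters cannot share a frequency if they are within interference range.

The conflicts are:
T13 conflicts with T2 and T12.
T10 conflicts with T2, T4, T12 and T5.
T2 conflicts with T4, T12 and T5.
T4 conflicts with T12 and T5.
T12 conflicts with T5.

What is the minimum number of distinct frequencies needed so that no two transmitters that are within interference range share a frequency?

5

T10, T2, T4, T12, T5 all conflict with each other, so at least 5 frequencies are needed.
5 frequencies suffice: T13=3, T10=4, T2=1, T4=5, T12=2, T5=3. No two conflicting transmitters share a frequency.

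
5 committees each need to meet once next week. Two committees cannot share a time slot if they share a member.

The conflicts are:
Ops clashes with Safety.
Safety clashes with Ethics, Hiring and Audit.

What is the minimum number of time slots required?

Safety and Ethics conflict, so at least 2 time slots are needed.
2 time slots suffice: time slot 1 → {Safety}; time slot 2 → {Ops, Ethics, Hiring, Audit}. Each listed conflict is separated.

2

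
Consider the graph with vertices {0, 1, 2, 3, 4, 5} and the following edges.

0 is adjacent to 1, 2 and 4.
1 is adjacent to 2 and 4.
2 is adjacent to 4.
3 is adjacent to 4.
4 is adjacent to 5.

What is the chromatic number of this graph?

0, 1, 2, 4 form a clique, so at least 4 colors are needed.
A valid assignment using 4 colors: 0=green, 1=blue, 2=yellow, 3=blue, 4=red, 5=blue. Each edge has distinct colors on its endpoints.

4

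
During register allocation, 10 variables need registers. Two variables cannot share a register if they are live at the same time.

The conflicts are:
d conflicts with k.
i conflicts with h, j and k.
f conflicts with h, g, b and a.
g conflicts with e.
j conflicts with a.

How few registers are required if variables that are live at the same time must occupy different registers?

The cycle j-i-h-f-a-j has odd length 5, so it cannot be 2-colored; at least 3 registers are needed.
3 registers suffice: register 1 → {d, i, f, e}; register 2 → {h, g, b, j, k}; register 3 → {a}. Every pair that conflicts lands in different registers.

3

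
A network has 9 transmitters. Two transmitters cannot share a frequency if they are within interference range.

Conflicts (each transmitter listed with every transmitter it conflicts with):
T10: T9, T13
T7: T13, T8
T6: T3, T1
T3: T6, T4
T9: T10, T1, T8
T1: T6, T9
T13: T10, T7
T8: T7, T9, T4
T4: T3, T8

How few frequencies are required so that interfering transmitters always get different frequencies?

3

The cycle T13-T7-T8-T9-T10-T13 has odd length 5, so it cannot be 2-colored; at least 3 frequencies are needed.
3 frequencies suffice: frequency 1 → {T7, T6, T9, T4}; frequency 2 → {T3, T1, T13, T8}; frequency 3 → {T10}. Each listed conflict is separated.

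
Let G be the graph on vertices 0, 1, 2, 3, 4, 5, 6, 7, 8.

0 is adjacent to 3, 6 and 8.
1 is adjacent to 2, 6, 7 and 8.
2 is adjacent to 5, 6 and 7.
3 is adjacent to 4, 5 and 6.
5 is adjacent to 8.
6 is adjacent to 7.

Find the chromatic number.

1, 2, 6, 7 are pairwise adjacent (a clique of size 4), so at least 4 colors are needed.
4 colors suffice: color a → {4, 6, 8}; color b → {1, 3}; color c → {0, 2}; color d → {5, 7}. Every edge joins two different colors.

4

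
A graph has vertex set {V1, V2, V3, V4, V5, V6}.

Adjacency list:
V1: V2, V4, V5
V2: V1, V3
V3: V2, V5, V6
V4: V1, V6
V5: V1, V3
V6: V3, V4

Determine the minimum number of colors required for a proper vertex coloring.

3

The cycle V5-V3-V6-V4-V1-V5 has odd length 5, so it cannot be 2-colored; at least 3 colors are needed.
One proper 3-coloring: V1=1, V2=2, V3=1, V4=3, V5=2, V6=2. Each edge has distinct colors on its endpoints.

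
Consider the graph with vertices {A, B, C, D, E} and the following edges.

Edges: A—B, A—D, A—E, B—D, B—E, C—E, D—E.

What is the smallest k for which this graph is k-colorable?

A, B, D, E are mutually adjacent (a clique of size 4), so at least 4 colors are needed.
4 colors suffice: color 1 → {E}; color 2 → {B, C}; color 3 → {D}; color 4 → {A}. No two adjacent vertices share a color.

4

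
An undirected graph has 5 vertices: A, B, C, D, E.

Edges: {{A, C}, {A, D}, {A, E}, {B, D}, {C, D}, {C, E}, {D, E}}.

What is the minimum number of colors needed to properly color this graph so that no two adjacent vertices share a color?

4

A, C, D, E form a clique, so at least 4 colors are needed.
4 colors suffice: color 1 → {D}; color 2 → {B, E}; color 3 → {C}; color 4 → {A}. No two adjacent vertices share a color.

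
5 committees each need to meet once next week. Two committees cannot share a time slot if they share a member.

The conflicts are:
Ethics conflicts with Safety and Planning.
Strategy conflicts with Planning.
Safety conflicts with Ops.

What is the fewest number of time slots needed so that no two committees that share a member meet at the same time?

Safety and Ops conflict, so at least 2 time slots are needed.
2 time slots suffice: time slot 1 → {Ethics, Strategy, Ops}; time slot 2 → {Safety, Planning}. Every pair that conflicts lands in different time slots.

2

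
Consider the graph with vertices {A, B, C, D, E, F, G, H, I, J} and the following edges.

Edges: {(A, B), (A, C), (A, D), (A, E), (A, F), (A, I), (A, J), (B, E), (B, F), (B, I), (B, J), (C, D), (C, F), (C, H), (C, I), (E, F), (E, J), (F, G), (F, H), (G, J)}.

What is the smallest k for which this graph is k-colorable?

4

A, B, E, J are mutually adjacent (a clique of size 4), so at least 4 colors are needed.
A valid assignment using 4 colors: A=1, B=3, C=3, D=2, E=4, F=2, G=1, H=1, I=2, J=2. Each edge has distinct colors on its endpoints.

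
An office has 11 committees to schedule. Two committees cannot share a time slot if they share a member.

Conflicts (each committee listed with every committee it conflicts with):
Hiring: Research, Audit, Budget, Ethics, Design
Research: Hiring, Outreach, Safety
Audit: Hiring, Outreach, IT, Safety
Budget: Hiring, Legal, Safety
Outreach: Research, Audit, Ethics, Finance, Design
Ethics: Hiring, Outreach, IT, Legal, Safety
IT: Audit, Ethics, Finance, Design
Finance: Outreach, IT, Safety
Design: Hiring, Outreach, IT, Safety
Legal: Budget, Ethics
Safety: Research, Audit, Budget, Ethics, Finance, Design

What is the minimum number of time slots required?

Research and Safety conflict, so at least 2 time slots are needed.
2 time slots suffice: time slot 1 → {Hiring, Outreach, IT, Legal, Safety}; time slot 2 → {Research, Audit, Budget, Ethics, Finance, Design}. No two conflicting committees share a time slot.

2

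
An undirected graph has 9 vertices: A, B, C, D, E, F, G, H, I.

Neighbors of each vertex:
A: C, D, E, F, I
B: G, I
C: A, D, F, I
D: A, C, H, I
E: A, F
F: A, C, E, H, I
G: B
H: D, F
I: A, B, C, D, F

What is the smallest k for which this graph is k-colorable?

4

A, C, F, I are pairwise adjacent (a clique of size 4), so at least 4 colors are needed.
4 colors suffice: color 1 → {B, D, F}; color 2 → {E, G, H, I}; color 3 → {A}; color 4 → {C}. Every edge joins two different colors.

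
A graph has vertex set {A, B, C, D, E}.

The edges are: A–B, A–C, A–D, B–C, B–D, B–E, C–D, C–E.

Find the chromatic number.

4

A, B, C, D are pairwise adjacent (a clique of size 4), so at least 4 colors are needed.
4 colors suffice: color 1 → {B}; color 2 → {C}; color 3 → {D, E}; color 4 → {A}. Each edge has distinct colors on its endpoints.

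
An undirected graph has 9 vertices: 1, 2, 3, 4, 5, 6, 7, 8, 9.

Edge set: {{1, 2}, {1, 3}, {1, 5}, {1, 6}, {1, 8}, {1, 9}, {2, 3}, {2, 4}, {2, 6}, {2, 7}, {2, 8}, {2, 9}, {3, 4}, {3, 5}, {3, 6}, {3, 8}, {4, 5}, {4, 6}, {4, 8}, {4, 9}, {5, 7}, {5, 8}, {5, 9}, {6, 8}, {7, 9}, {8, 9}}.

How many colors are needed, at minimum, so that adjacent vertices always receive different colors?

5

1, 2, 3, 6, 8 are pairwise adjacent (a clique of size 5), so at least 5 colors are needed.
5 colors suffice: color a → {2, 5}; color b → {7, 8}; color c → {1, 4}; color d → {3, 9}; color e → {6}. Each edge has distinct colors on its endpoints.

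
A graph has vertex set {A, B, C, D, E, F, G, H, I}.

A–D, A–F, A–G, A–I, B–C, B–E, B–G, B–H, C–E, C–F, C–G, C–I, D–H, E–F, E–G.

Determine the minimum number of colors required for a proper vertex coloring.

B, C, E, G are mutually adjacent (a clique of size 4), so at least 4 colors are needed.
4 colors suffice: A=1, B=2, C=1, D=2, E=4, F=2, G=3, H=1, I=2. No two adjacent vertices share a color.

4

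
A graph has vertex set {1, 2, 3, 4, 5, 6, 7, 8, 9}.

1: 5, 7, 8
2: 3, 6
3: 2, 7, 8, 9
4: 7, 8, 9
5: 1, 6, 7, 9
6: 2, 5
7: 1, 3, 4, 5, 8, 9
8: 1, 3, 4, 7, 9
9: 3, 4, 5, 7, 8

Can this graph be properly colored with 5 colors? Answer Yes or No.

The chromatic number is 4. 4, 7, 8, 9 are mutually adjacent (a clique of size 4), so at least 4 colors are needed.
A valid assignment using 4 colors: 1=green, 2=red, 3=yellow, 4=yellow, 5=blue, 6=green, 7=red, 8=blue, 9=green.
Since 5 ≥ 4, a proper 5-coloring certainly exists.

Yes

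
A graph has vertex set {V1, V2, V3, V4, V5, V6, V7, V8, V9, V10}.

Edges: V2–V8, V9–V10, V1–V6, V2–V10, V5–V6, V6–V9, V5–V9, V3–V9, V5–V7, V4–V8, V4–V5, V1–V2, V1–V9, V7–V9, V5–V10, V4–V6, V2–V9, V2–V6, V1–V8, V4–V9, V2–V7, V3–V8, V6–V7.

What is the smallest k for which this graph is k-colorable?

4

V1, V2, V6, V9 are mutually adjacent (a clique of size 4), so at least 4 colors are needed.
4 colors suffice: color 1 → {V8, V9}; color 2 → {V2, V3, V5}; color 3 → {V6, V10}; color 4 → {V1, V4, V7}. Each edge has distinct colors on its endpoints.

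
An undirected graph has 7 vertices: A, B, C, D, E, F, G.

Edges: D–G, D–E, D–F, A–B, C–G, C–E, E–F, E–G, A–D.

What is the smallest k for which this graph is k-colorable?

3

C, E, G are pairwise adjacent, so at least 3 colors are needed.
A valid assignment using 3 colors: A=2, B=1, C=1, D=1, E=2, F=3, G=3. Every edge joins two different colors.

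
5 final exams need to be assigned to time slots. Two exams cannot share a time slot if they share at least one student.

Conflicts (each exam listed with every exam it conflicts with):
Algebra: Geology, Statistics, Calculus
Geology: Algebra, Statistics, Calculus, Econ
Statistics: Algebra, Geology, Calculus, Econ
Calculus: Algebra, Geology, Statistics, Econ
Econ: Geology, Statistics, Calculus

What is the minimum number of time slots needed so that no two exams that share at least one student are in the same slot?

Algebra, Geology, Statistics, Calculus pairwise conflict, so at least 4 time slots are needed.
Using 4 time slots: Algebra=4, Geology=1, Statistics=2, Calculus=3, Econ=4. No two conflicting exams share a time slot.

4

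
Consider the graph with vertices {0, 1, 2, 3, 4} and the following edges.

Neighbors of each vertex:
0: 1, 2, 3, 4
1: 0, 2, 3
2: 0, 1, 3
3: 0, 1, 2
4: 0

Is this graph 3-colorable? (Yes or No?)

No

0, 1, 2, 3 form a clique, so at least 4 colors are needed.
So 3 colors are not enough.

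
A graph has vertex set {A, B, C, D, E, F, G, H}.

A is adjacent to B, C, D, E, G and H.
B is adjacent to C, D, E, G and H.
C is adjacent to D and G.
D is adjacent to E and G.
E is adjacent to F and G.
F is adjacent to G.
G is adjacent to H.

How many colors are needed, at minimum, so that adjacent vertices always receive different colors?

A, B, D, E, G are pairwise adjacent (a clique of size 5), so at least 5 colors are needed.
5 colors suffice: color 1 → {G}; color 2 → {A, F}; color 3 → {B}; color 4 → {C, E, H}; color 5 → {D}. Every edge joins two different colors.

5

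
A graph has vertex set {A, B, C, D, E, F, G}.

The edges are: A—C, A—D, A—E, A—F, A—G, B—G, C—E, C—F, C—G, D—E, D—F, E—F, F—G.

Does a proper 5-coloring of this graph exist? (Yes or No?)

The chromatic number is 4. A, C, F, G form a clique, so at least 4 colors are needed.
A valid assignment using 4 colors: A=red, B=red, C=green, D=green, E=yellow, F=blue, G=yellow.
Since 5 ≥ 4, a proper 5-coloring certainly exists.

Yes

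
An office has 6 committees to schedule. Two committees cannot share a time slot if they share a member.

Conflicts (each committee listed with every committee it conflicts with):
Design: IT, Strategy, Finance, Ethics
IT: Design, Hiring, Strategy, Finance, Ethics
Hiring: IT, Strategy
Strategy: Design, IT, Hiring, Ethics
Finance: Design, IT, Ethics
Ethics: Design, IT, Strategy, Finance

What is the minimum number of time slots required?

4

Design, IT, Strategy, Ethics all conflict with each other, so at least 4 time slots are needed.
4 time slots suffice: time slot 1 → {IT}; time slot 2 → {Design, Hiring}; time slot 3 → {Ethics}; time slot 4 → {Strategy, Finance}. Every pair that conflicts lands in different time slots.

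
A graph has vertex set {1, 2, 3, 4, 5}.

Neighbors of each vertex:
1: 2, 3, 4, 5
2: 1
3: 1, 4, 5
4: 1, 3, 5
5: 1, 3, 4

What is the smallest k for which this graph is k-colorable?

4

1, 3, 4, 5 form a clique, so at least 4 colors are needed.
4 colors suffice: color a → {1}; color b → {2, 5}; color c → {4}; color d → {3}. No two adjacent vertices share a color.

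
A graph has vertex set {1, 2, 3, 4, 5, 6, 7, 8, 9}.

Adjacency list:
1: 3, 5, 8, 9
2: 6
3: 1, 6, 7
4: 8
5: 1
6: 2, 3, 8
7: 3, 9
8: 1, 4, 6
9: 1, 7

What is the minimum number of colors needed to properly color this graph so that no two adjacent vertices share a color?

7 and 9 are adjacent, so at least 2 colors are needed.
2 colors suffice: 1=a, 2=b, 3=b, 4=a, 5=b, 6=a, 7=a, 8=b, 9=b. No two adjacent vertices share a color.

2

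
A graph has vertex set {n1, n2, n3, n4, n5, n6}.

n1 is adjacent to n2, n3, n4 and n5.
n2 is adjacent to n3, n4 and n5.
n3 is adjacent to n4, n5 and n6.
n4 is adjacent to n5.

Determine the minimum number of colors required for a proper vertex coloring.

5

n1, n2, n3, n4, n5 form a clique, so at least 5 colors are needed.
5 colors suffice: n1=4, n2=3, n3=1, n4=2, n5=5, n6=2. No two adjacent vertices share a color.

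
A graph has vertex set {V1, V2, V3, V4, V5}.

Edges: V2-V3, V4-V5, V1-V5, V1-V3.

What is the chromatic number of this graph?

2

V1 and V3 are adjacent, so at least 2 colors are needed.
One proper 2-coloring: V1=2, V2=2, V3=1, V4=2, V5=1. No two adjacent vertices share a color.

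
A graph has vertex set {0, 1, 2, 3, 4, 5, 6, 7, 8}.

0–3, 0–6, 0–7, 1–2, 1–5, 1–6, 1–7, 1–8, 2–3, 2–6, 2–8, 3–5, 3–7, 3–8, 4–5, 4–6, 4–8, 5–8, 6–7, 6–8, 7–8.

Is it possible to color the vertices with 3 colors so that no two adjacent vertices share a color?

No

1, 6, 7, 8 form a clique, so at least 4 colors are needed.
So 3 colors are not enough.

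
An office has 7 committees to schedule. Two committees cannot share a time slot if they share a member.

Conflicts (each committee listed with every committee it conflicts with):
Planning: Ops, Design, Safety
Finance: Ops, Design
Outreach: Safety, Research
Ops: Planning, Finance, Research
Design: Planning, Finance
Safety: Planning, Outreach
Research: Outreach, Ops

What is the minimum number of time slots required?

The cycle Outreach-Safety-Planning-Ops-Research-Outreach has odd length 5, so it cannot be 2-colored; at least 3 time slots are needed.
3 time slots suffice: time slot 1 → {Planning, Finance, Outreach}; time slot 2 → {Ops, Design, Safety}; time slot 3 → {Research}. No two conflicting committees share a time slot.

3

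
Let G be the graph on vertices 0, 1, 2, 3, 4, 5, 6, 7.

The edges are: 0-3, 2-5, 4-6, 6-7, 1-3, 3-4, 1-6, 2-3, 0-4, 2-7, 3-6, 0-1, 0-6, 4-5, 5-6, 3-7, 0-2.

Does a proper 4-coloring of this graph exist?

Yes

The chromatic number is 4. 0, 3, 4, 6 are pairwise adjacent (a clique of size 4), so at least 4 colors are needed.
4 colors suffice: color red → {3, 5}; color blue → {2, 6}; color green → {0, 7}; color yellow → {1, 4}.
That is already a proper 4-coloring.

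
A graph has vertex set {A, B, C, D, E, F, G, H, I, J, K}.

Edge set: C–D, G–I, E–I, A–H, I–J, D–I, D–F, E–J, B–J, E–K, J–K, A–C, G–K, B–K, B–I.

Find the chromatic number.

3

E, I, J form a triangle, so at least 3 colors are needed.
3 colors suffice: A=1, B=3, C=3, D=2, E=3, F=1, G=2, H=2, I=1, J=2, K=1. No two adjacent vertices share a color.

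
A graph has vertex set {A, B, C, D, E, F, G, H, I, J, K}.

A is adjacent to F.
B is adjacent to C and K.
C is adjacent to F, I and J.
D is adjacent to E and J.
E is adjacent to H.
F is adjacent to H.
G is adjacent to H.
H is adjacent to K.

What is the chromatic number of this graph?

3

The cycle F-C-B-K-H-F has odd length 5, so it cannot be 2-colored; at least 3 colors are needed.
One proper 3-coloring: A=red, B=blue, C=red, D=red, E=blue, F=blue, G=blue, H=red, I=blue, J=blue, K=green. Every edge joins two different colors.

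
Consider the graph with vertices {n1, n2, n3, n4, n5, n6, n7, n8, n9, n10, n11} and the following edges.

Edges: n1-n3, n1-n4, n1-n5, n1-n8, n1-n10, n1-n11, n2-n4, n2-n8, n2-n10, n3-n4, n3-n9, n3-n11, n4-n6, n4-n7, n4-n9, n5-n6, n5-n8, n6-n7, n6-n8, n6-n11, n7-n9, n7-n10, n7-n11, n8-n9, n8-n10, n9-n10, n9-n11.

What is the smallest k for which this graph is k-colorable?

3

n4, n6, n7 are mutually adjacent, so at least 3 colors are needed.
3 colors suffice: n1=1, n2=1, n3=2, n4=3, n5=3, n6=1, n7=2, n8=2, n9=1, n10=3, n11=3. No two adjacent vertices share a color.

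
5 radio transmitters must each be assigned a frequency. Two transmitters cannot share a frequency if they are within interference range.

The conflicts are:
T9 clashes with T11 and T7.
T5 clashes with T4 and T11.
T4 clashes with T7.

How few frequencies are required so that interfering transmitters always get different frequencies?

3

The cycle T7-T9-T11-T5-T4-T7 has odd length 5, so it cannot be 2-colored; at least 3 frequencies are needed.
3 frequencies suffice: frequency 1 → {T11, T7}; frequency 2 → {T9, T4}; frequency 3 → {T5}. Every pair that conflicts lands in different frequencies.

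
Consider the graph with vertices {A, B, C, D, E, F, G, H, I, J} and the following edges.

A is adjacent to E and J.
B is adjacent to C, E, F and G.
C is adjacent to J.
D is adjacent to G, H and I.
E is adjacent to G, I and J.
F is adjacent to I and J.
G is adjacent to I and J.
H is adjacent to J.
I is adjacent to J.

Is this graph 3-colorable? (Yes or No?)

No

E, G, I, J form a clique, so at least 4 colors are needed.
So 3 colors are not enough.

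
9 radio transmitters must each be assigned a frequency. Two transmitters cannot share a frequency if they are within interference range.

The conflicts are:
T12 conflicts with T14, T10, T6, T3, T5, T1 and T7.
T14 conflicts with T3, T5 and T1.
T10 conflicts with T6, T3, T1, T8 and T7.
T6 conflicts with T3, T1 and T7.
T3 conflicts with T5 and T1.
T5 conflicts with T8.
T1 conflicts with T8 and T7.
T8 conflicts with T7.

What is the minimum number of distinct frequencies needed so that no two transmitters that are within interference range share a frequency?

5

T12, T10, T6, T3, T1 all conflict with each other, so at least 5 frequencies are needed.
Using 5 frequencies: T12=1, T14=4, T10=4, T6=5, T3=3, T5=2, T1=2, T8=1, T7=3. Every pair that conflicts lands in different frequencies.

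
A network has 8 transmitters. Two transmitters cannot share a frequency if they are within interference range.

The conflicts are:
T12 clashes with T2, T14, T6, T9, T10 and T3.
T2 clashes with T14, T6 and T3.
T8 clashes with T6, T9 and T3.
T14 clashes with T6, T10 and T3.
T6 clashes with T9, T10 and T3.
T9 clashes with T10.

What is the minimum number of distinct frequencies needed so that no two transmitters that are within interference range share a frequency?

5

T12, T2, T14, T6, T3 all conflict with each other, so at least 5 frequencies are needed.
5 frequencies suffice: frequency 1 → {T6}; frequency 2 → {T12, T8}; frequency 3 → {T14, T9}; frequency 4 → {T10, T3}; frequency 5 → {T2}. Every pair that conflicts lands in different frequencies.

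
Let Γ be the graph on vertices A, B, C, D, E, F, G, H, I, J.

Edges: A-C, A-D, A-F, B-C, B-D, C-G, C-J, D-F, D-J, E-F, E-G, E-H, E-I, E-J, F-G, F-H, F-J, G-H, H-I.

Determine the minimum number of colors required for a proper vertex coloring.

E, F, G, H form a clique, so at least 4 colors are needed.
4 colors suffice: color 1 → {C, F, I}; color 2 → {D, E}; color 3 → {A, B, H, J}; color 4 → {G}. No two adjacent vertices share a color.

4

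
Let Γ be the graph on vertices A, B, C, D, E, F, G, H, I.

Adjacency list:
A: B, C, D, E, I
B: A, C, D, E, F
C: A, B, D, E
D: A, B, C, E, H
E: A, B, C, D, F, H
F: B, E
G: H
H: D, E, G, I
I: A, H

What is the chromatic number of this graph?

A, B, C, D, E are pairwise adjacent (a clique of size 5), so at least 5 colors are needed.
5 colors suffice: color 1 → {E, G, I}; color 2 → {A, F, H}; color 3 → {D}; color 4 → {B}; color 5 → {C}. No two adjacent vertices share a color.

5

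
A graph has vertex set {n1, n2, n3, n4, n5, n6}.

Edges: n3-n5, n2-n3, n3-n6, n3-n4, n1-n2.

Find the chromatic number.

2

n3 and n4 are adjacent, so at least 2 colors are needed.
2 colors suffice: color 1 → {n1, n3}; color 2 → {n2, n4, n5, n6}. Every edge joins two different colors.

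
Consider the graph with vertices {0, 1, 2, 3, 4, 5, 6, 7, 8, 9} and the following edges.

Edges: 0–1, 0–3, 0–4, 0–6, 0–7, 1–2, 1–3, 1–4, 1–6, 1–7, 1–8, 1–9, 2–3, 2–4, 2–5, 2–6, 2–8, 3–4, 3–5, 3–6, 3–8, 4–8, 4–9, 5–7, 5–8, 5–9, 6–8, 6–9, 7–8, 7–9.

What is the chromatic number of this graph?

1, 2, 3, 6, 8 form a clique, so at least 5 colors are needed.
5 colors suffice: 0=blue, 1=red, 2=purple, 3=green, 4=yellow, 5=red, 6=yellow, 7=green, 8=blue, 9=blue. Each edge has distinct colors on its endpoints.

5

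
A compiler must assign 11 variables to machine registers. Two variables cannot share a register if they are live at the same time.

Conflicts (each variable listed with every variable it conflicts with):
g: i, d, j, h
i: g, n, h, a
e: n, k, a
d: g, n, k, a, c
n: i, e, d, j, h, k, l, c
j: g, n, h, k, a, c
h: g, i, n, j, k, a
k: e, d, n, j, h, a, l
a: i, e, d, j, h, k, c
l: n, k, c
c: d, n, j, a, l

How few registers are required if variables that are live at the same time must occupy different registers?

4

j, h, k, a all conflict with each other, so at least 4 registers are needed.
A valid assignment using 4 registers: g=1, i=2, e=3, d=3, n=1, j=3, h=4, k=2, a=1, l=3, c=2. Each listed conflict is separated.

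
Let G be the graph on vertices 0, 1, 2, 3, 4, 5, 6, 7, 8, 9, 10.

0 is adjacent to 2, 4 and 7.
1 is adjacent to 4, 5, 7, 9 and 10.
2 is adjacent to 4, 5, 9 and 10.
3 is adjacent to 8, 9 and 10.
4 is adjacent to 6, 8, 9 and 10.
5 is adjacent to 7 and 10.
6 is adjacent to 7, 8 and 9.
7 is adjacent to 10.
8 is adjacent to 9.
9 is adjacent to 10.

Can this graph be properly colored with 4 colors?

Yes

The chromatic number is 4. 2, 4, 9, 10 are mutually adjacent (a clique of size 4), so at least 4 colors are needed.
One proper 4-coloring: 0=a, 1=d, 2=d, 3=c, 4=c, 5=c, 6=d, 7=b, 8=a, 9=b, 10=a.
That is already a proper 4-coloring.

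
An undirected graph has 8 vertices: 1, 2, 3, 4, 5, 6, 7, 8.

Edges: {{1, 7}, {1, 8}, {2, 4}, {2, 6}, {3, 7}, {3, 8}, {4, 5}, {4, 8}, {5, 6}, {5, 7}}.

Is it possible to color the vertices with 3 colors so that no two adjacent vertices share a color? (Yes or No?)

The chromatic number is 3. The cycle 1-8-4-5-7-1 has odd length 5, so it cannot be 2-colored; at least 3 colors are needed.
3 colors suffice: color red → {4, 6, 7}; color blue → {2, 5, 8}; color green → {1, 3}.
That is already a proper 3-coloring.

Yes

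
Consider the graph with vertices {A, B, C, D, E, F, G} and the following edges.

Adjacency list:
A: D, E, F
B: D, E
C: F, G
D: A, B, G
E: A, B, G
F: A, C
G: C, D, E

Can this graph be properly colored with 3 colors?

Yes

The chromatic number is 3. The cycle G-D-A-F-C-G has odd length 5, so it cannot be 2-colored; at least 3 colors are needed.
3 colors suffice: color 1 → {A, B, G}; color 2 → {C, D, E}; color 3 → {F}.
That is already a proper 3-coloring.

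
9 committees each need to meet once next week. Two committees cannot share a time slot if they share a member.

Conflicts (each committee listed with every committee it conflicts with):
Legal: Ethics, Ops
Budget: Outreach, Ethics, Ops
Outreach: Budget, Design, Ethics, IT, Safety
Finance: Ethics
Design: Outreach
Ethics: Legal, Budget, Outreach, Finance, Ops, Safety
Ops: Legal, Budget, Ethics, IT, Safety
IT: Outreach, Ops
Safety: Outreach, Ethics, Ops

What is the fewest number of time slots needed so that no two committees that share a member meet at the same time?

Legal, Ethics, Ops pairwise conflict, so at least 3 time slots are needed.
3 time slots suffice: time slot 1 → {Design, Ethics, IT}; time slot 2 → {Outreach, Finance, Ops}; time slot 3 → {Legal, Budget, Safety}. No two conflicting committees share a time slot.

3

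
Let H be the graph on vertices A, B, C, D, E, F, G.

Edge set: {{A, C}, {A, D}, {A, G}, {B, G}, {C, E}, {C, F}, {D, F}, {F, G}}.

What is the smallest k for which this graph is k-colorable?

2

C and E are adjacent, so at least 2 colors are needed.
One proper 2-coloring: A=2, B=2, C=1, D=1, E=2, F=2, G=1. Each edge has distinct colors on its endpoints.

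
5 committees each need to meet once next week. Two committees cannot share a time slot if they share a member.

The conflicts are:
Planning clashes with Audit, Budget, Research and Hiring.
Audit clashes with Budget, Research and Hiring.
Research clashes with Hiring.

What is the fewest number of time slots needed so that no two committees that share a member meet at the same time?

4

Planning, Audit, Research, Hiring are mutually in conflict, so at least 4 time slots are needed.
A valid assignment using 4 time slots: Planning=2, Audit=1, Budget=3, Research=3, Hiring=4. Every pair that conflicts lands in different time slots.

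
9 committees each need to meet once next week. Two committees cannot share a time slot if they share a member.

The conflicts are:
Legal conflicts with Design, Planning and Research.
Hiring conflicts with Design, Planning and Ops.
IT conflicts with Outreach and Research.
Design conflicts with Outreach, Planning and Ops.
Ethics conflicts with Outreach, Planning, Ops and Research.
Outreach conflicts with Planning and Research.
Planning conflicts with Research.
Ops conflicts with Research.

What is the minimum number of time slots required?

Ethics, Outreach, Planning, Research pairwise conflict, so at least 4 time slots are needed.
4 time slots suffice: time slot 1 → {IT, Planning, Ops}; time slot 2 → {Design, Research}; time slot 3 → {Legal, Hiring, Outreach}; time slot 4 → {Ethics}. Every pair that conflicts lands in different time slots.

4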